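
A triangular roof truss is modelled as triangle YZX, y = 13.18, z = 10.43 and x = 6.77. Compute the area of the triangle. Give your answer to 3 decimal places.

Semiperimeter s = (13.18 + 10.43 + 6.77)/2 = 15.19.
Heron's formula: area = √(15.19·2.01·4.76·8.42) ≈ 34.981.

34.981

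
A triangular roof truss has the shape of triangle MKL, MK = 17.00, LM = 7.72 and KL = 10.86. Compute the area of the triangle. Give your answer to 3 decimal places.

Semiperimeter s = (10.86 + 7.72 + 17)/2 = 17.79.
Heron's formula: area = √(17.79·6.93·10.07·0.79) ≈ 31.317.

31.317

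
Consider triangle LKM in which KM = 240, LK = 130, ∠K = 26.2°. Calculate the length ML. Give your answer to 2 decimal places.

By the law of cosines, ML² = LK² + KM² − 2·LK·KM·cos K = 18511, so ML ≈ 136.06.

136.06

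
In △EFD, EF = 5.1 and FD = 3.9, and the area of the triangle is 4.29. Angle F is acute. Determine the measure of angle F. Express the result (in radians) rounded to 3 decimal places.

From area = ½·EF·FD·sin F, we get sin F = 2·area/(EF·FD) ≈ 0.43137.
Taking the acute solution, ∠F ≈ 0.446 rad.

0.446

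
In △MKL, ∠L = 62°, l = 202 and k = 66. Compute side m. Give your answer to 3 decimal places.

Law of sines: sin K = k·sin L/l ≈ 0.28849.
Since l ≥ k, only the acute value applies: ∠K ≈ 16.77°.
Then ∠M = 180° − ∠L − ∠K ≈ 101.23°.
Law of sines gives m = l·sin M/sin L ≈ 224.4.

224.397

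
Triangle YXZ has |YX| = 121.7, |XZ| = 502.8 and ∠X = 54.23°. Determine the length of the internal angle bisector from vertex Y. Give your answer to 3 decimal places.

By the law of cosines, |ZY|² = |YX|² + |XZ|² − 2·|YX|·|XZ|·cos X = 1.9608e+05, so |ZY| ≈ 442.81.
Law of cosines again: cos Y = (|ZY|² + |YX|² − |XZ|²)/(2·|ZY|·|YX|) ≈ -0.38889, so ∠Y ≈ 112.89°.
The bisector from Y has length 2·|ZY|·|YX|·cos(∠Y/2)/(|ZY|+|YX|) ≈ 105.54.

t_Y ≈ 105.539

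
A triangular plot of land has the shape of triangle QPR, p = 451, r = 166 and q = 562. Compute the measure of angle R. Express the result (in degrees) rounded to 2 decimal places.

By the law of cosines, cos R = (q² + p² − r²) / (2·q·p) ≈ 0.96995, so ∠R ≈ 14.08°.

14.08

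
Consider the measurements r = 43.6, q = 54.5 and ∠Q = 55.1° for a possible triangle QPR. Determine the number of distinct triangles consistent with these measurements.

1

r·sin Q = 43.6·sin(55.1°) ≈ 35.76.
Since q ≥ r, exactly one triangle exists.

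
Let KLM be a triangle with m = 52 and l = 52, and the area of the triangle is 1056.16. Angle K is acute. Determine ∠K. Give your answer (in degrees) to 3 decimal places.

∠K ≈ 51.369°

From area = ½·l·m·sin K, we get sin K = 2·area/(l·m) ≈ 0.78118.
Taking the acute solution, ∠K ≈ 51.37°.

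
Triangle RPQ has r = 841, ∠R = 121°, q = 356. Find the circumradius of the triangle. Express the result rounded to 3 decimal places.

490.569

Law of sines: sin Q = q·sin R/r ≈ 0.36284.
Since r ≥ q, only the acute value applies: ∠Q ≈ 21.27°.
Then ∠P = 180° − ∠R − ∠Q ≈ 37.73°.
Law of sines gives p = r·sin P/sin R ≈ 600.33.
Circumradius = r/(2 sin R) ≈ 490.57.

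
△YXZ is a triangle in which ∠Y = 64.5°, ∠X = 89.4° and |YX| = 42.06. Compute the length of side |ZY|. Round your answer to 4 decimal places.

95.5989

The third angle is ∠Z = 180° − ∠Y − ∠X = 26.10°.
Law of sines: |ZY| = |YX|·sin X/sin Z ≈ 95.599.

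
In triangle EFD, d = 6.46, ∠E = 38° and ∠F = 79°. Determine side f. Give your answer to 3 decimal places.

The third angle is ∠D = 180° − ∠E − ∠F = 63.00°.
Law of sines: f = d·sin F/sin D ≈ 7.117.

7.117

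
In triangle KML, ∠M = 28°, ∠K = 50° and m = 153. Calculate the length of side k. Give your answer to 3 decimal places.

249.653

The third angle is ∠L = 180° − ∠K − ∠M = 102.00°.
Law of sines: k = m·sin K/sin M ≈ 249.65.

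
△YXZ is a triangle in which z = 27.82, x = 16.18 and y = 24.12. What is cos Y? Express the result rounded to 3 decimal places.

0.504

By the law of cosines, cos Y = (x² + z² − y²) / (2·x·z) ≈ 0.50427, so ∠Y ≈ 59.72°.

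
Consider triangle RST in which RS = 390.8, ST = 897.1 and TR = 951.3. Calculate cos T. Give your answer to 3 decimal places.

cos T ≈ 0.912

By the law of cosines, cos T = (ST² + TR² − RS²) / (2·ST·TR) ≈ 0.91224, so ∠T ≈ 24.18°.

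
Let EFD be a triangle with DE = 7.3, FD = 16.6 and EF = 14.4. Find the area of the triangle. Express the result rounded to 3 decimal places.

Semiperimeter s = (16.6 + 7.3 + 14.4)/2 = 19.15.
Heron's formula: area = √(19.15·2.55·11.85·4.75) ≈ 52.428.

52.428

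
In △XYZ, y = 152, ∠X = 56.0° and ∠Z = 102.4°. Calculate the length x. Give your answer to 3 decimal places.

The third angle is ∠Y = 180° − ∠Z − ∠X = 21.60°.
Law of sines: x = y·sin X/sin Y ≈ 342.31.

342.313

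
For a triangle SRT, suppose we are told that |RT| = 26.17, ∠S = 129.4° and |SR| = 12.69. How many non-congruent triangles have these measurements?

1

|SR|·sin S = 12.69·sin(129.4°) ≈ 9.806.
Since ∠S is not acute, a triangle exists only if |RT| > |SR|; here |RT| > |SR|, so there is exactly one triangle.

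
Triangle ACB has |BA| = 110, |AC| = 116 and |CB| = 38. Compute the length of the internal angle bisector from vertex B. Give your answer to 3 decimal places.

t_B ≈ 40.152

By the law of cosines, cos B = (|CB|² + |BA|² − |AC|²) / (2·|CB|·|BA|) ≈ 0.01053, so ∠B ≈ 89.40°.
The bisector from B has length 2·|CB|·|BA|·cos(∠B/2)/(|CB|+|BA|) ≈ 40.152.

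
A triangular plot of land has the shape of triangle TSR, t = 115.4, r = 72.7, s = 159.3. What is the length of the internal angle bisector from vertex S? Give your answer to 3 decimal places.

48.707

By the law of cosines, cos S = (r² + t² − s²) / (2·r·t) ≈ -0.40372, so ∠S ≈ 113.81°.
The bisector from S has length 2·r·t·cos(∠S/2)/(r+t) ≈ 48.707.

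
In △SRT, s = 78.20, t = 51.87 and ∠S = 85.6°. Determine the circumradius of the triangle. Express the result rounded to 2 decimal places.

39.22

Law of sines: sin T = t·sin S/s ≈ 0.66134.
Since s ≥ t, only the acute value applies: ∠T ≈ 41.40°.
Then ∠R = 180° − ∠S − ∠T ≈ 53.00°.
Law of sines gives r = s·sin R/sin S ≈ 62.636.
Circumradius = s/(2 sin S) ≈ 39.216.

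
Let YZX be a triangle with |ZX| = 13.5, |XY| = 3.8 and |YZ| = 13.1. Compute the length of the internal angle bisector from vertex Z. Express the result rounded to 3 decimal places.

By the law of cosines, cos Z = (|YZ|² + |ZX|² − |XY|²) / (2·|YZ|·|ZX|) ≈ 0.95963, so ∠Z ≈ 16.34°.
The bisector from Z has length 2·|YZ|·|ZX|·cos(∠Z/2)/(|YZ|+|ZX|) ≈ 13.162.

t_Z ≈ 13.162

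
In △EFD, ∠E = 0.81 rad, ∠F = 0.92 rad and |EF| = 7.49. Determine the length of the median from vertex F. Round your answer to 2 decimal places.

The third angle is ∠D = π − ∠E − ∠F = 1.412 rad.
Law of sines: |FD| = |EF|·sin E/sin D ≈ 5.4944.
Law of sines: |DE| = |EF|·sin F/sin D ≈ 6.0354.
Median from F: ½√(2·|EF|² + 2·|FD|² − |DE|²) ≈ 5.8342.

m_F ≈ 5.83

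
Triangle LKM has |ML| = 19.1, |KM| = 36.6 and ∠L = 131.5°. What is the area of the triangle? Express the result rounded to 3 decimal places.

area ≈ 150.436

Law of sines: sin K = |ML|·sin L/|KM| ≈ 0.39085.
Since |KM| ≥ |ML|, only the acute value applies: ∠K ≈ 23.01°.
Then ∠M = 180° − ∠L − ∠K ≈ 25.49°.
Law of sines gives |LK| = |KM|·sin M/sin L ≈ 21.033.
Area = ½·|KM|·|ML|·sin M ≈ 150.44.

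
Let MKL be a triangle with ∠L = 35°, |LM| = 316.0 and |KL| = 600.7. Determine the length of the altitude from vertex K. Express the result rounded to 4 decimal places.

By the law of cosines, |MK|² = |KL|² + |LM|² − 2·|KL|·|LM|·cos L = 1.4971e+05, so |MK| ≈ 386.93.
Area = ½·|KL|·|LM|·sin L ≈ 54438.
The altitude from K has length 2·area/|LM| ≈ 344.55.

h_K ≈ 344.5474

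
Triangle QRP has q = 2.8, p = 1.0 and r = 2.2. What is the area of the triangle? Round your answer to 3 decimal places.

Semiperimeter s = (2.8 + 2.2 + 1)/2 = 3.
Heron's formula: area = √(3·0.2·0.8·2) ≈ 0.9798.

0.980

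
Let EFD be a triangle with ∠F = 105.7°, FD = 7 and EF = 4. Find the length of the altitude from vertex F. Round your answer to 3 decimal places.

By the law of cosines, DE² = EF² + FD² − 2·EF·FD·cos F = 80.154, so DE ≈ 8.9529.
Area = ½·EF·FD·sin F ≈ 13.478.
The altitude from F has length 2·area/DE ≈ 3.0108.

3.011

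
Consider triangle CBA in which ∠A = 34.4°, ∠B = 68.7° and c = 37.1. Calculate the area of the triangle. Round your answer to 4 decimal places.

area ≈ 371.9330

The third angle is ∠C = 180° − ∠B − ∠A = 76.90°.
Law of sines: b = c·sin B/sin C ≈ 35.489.
Law of sines: a = c·sin A/sin C ≈ 21.52.
Area = ½·c·b·sin A ≈ 371.93.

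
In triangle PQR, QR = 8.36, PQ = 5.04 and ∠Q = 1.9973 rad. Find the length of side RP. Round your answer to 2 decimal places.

By the law of cosines, RP² = PQ² + QR² − 2·PQ·QR·cos Q = 130.15, so RP ≈ 11.408.

11.41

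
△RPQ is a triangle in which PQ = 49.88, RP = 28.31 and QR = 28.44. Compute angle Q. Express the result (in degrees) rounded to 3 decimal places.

∠Q ≈ 28.414°

By the law of cosines, cos Q = (PQ² + QR² − RP²) / (2·PQ·QR) ≈ 0.87953, so ∠Q ≈ 28.41°.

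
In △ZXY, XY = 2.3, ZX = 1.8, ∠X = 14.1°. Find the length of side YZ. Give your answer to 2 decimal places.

0.71

By the law of cosines, YZ² = ZX² + XY² − 2·ZX·XY·cos X = 0.49946, so YZ ≈ 0.70672.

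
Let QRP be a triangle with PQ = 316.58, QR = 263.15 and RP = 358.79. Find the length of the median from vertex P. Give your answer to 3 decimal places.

Median from P: ½√(2·RP² + 2·PQ² − QR²) ≈ 311.71.

311.712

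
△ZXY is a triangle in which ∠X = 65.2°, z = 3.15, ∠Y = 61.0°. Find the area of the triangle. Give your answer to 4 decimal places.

4.8813

The third angle is ∠Z = 180° − ∠X − ∠Y = 53.80°.
Law of sines: x = z·sin X/sin Z ≈ 3.5435.
Law of sines: y = z·sin Y/sin Z ≈ 3.4141.
Area = ½·z·x·sin Y ≈ 4.8813.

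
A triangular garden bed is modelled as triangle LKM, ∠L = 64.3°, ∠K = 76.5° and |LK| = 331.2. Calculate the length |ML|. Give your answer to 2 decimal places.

The third angle is ∠M = 180° − ∠L − ∠K = 39.20°.
Law of sines: |ML| = |LK|·sin K/sin M ≈ 509.55.

509.55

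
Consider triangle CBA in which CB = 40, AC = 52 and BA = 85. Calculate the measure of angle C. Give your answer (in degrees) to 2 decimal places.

∠C ≈ 134.60°

By the law of cosines, cos C = (AC² + CB² − BA²) / (2·AC·CB) ≈ -0.70216, so ∠C ≈ 134.60°.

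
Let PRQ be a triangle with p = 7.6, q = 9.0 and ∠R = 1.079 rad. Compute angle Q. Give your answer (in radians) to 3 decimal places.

By the law of cosines, r² = q² + p² − 2·q·p·cos R = 74.162, so r ≈ 8.6117.
Law of cosines again: cos Q = (p² + r² − q²)/(2·p·r) ≈ 0.38902, so ∠Q ≈ 1.171 rad.

∠Q ≈ 1.171 rad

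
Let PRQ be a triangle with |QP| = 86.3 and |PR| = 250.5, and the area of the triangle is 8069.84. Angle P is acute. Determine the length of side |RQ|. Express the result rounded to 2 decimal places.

203.55

From area = ½·|QP|·|PR|·sin P, we get sin P = 2·area/(|QP|·|PR|) ≈ 0.74658.
Taking the acute solution, ∠P ≈ 48.29°.
Law of cosines then gives |RQ| ≈ 203.55.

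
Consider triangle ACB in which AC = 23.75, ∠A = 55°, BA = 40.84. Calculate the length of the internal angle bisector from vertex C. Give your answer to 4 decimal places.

t_C ≈ 19.7383

By the law of cosines, CB² = BA² + AC² − 2·BA·AC·cos A = 1119.3, so CB ≈ 33.456.
Law of cosines again: cos C = (AC² + CB² − BA²)/(2·AC·CB) ≈ 0.00972, so ∠C ≈ 89.44°.
The bisector from C has length 2·AC·CB·cos(∠C/2)/(AC+CB) ≈ 19.738.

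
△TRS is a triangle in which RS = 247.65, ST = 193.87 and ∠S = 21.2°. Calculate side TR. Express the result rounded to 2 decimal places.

By the law of cosines, TR² = RS² + ST² − 2·RS·ST·cos S = 9390.8, so TR ≈ 96.906.

96.91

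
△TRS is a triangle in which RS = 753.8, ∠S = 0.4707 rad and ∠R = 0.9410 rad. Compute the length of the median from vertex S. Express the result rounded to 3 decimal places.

666.683

The third angle is ∠T = π − ∠R − ∠S = 1.7299 rad.
Law of sines: ST = RS·sin R/sin T ≈ 616.97.
Law of sines: TR = RS·sin S/sin T ≈ 346.23.
Median from S: ½√(2·RS² + 2·ST² − TR²) ≈ 666.68.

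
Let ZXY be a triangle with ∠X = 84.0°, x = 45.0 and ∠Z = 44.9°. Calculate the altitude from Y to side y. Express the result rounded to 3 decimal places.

The third angle is ∠Y = 180° − ∠Z − ∠X = 51.10°.
Law of sines: z = x·sin Z/sin X ≈ 31.939.
Law of sines: y = x·sin Y/sin X ≈ 35.214.
Area = ½·x·z·sin Y ≈ 559.27.
The altitude from Y has length 2·area/y ≈ 31.764.

31.764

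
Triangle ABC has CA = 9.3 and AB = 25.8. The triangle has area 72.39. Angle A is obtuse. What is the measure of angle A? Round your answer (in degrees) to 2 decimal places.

142.89

From area = ½·CA·AB·sin A, we get sin A = 2·area/(CA·AB) ≈ 0.60340.
Taking the obtuse solution, ∠A ≈ 142.89°.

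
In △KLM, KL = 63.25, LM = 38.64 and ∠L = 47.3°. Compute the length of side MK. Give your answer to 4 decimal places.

By the law of cosines, MK² = KL² + LM² − 2·KL·LM·cos L = 2178.8, so MK ≈ 46.678.

46.6776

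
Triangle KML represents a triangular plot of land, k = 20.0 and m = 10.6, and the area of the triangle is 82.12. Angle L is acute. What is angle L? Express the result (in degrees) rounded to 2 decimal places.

∠L ≈ 50.78°

From area = ½·k·m·sin L, we get sin L = 2·area/(k·m) ≈ 0.77472.
Taking the acute solution, ∠L ≈ 50.78°.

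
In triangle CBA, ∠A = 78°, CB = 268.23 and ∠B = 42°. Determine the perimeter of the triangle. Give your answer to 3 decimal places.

The third angle is ∠C = 180° − ∠B − ∠A = 60.00°.
Law of sines: BA = CB·sin C/sin A ≈ 237.48.
Law of sines: AC = CB·sin B/sin A ≈ 183.49.
Semiperimeter s = (237.48+183.49+268.23)/2 = 344.6.
Perimeter = 237.48 + 183.49 + 268.23 = 689.2.

perimeter ≈ 689.204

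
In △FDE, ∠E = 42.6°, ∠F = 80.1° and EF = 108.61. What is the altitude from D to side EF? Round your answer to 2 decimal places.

86.06

The third angle is ∠D = 180° − ∠E − ∠F = 57.30°.
Law of sines: DE = EF·sin F/sin D ≈ 127.14.
Law of sines: FD = EF·sin E/sin D ≈ 87.361.
Area = ½·EF·DE·sin E ≈ 4673.5.
The altitude from D has length 2·area/EF ≈ 86.06.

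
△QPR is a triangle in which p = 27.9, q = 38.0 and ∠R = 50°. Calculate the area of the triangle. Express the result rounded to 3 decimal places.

area ≈ 406.080

Area = ½·q·p·sin R ≈ 406.08.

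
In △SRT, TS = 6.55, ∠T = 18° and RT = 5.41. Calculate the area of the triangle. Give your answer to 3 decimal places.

area ≈ 5.475

Area = ½·RT·TS·sin T ≈ 5.4751.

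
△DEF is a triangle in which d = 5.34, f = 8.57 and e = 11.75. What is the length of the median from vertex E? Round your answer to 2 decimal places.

m_E ≈ 4.06

Median from E: ½√(2·f² + 2·d² − e²) ≈ 4.0577.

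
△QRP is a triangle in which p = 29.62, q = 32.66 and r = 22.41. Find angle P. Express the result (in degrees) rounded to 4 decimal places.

By the law of cosines, cos P = (q² + r² − p²) / (2·q·r) ≈ 0.47242, so ∠P ≈ 61.81°.

61.8085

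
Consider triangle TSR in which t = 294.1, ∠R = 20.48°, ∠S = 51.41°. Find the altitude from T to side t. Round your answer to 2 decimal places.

84.62

The third angle is ∠T = 180° − ∠S − ∠R = 108.11°.
Law of sines: s = t·sin S/sin T ≈ 241.86.
Law of sines: r = t·sin R/sin T ≈ 108.26.
Area = ½·t·s·sin R ≈ 12444.
The altitude from T has length 2·area/t ≈ 84.622.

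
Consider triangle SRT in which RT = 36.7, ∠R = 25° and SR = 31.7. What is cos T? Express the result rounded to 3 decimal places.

By the law of cosines, TS² = SR² + RT² − 2·SR·RT·cos R = 243, so TS ≈ 15.588.
Law of cosines again: cos T = (RT² + TS² − SR²)/(2·RT·TS) ≈ 0.51128, so ∠T ≈ 59.25°.

cos T ≈ 0.511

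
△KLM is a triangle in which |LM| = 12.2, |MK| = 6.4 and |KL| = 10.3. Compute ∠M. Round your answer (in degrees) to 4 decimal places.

57.5847

By the law of cosines, cos M = (|LM|² + |MK|² − |KL|²) / (2·|LM|·|MK|) ≈ 0.53605, so ∠M ≈ 57.58°.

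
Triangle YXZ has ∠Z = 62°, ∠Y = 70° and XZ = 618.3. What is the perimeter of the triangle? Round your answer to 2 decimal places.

perimeter ≈ 1688.24

The third angle is ∠X = 180° − ∠Z − ∠Y = 48.00°.
Law of sines: ZY = XZ·sin X/sin Y ≈ 488.98.
Law of sines: YX = XZ·sin Z/sin Y ≈ 580.96.
Semiperimeter s = (618.3+488.98+580.96)/2 = 844.12.
Perimeter = 618.3 + 488.98 + 580.96 = 1688.2.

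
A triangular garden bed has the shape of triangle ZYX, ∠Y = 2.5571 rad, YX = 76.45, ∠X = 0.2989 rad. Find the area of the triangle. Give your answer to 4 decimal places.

The third angle is ∠Z = π − ∠Y − ∠X = 0.2856 rad.
Law of sines: XZ = YX·sin Y/sin Z ≈ 149.73.
Law of sines: ZY = YX·sin X/sin Z ≈ 79.908.
Area = ½·YX·XZ·sin X ≈ 1685.4.

1685.3911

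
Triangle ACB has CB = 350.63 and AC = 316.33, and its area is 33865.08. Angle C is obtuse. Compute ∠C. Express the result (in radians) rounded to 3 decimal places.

∠C ≈ 2.485 rad

From area = ½·AC·CB·sin C, we get sin C = 2·area/(AC·CB) ≈ 0.61065.
Taking the obtuse solution, ∠C ≈ 2.485 rad.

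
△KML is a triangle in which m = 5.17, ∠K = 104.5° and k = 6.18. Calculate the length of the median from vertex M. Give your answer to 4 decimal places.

Law of sines: sin M = m·sin K/k ≈ 0.80992.
Since k ≥ m, only the acute value applies: ∠M ≈ 54.09°.
Then ∠L = 180° − ∠K − ∠M ≈ 21.41°.
Law of sines gives l = k·sin L/sin K ≈ 2.3303.
Median from M: ½√(2·l² + 2·k² − m²) ≈ 3.8896.

3.8896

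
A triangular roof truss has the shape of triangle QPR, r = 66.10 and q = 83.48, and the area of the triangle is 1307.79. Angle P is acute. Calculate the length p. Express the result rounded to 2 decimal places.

From area = ½·r·q·sin P, we get sin P = 2·area/(r·q) ≈ 0.47401.
Taking the acute solution, ∠P ≈ 28.29°.
Law of cosines then gives p ≈ 40.257.

40.26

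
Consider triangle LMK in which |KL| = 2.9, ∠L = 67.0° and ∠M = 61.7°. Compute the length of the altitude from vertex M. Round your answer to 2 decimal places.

h_M ≈ 2.37

The third angle is ∠K = 180° − ∠L − ∠M = 51.30°.
Law of sines: |MK| = |KL|·sin L/sin M ≈ 3.0318.
Law of sines: |LM| = |KL|·sin K/sin M ≈ 2.5705.
Area = ½·|KL|·|MK|·sin K ≈ 3.4309.
The altitude from M has length 2·area/|KL| ≈ 2.3661.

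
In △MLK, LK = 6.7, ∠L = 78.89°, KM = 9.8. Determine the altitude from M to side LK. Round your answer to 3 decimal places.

Law of sines: sin M = LK·sin L/KM ≈ 0.67086.
Since KM ≥ LK, only the acute value applies: ∠M ≈ 42.13°.
Then ∠K = 180° − ∠L − ∠M ≈ 58.98°.
Law of sines gives ML = KM·sin K/sin L ≈ 8.5586.
Area = ½·KM·LK·sin K ≈ 28.134.
The altitude from M has length 2·area/LK ≈ 8.3982.

h_M ≈ 8.398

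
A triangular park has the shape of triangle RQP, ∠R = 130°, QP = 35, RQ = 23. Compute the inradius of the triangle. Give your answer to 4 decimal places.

Law of sines: sin P = RQ·sin R/QP ≈ 0.50340.
Since QP ≥ RQ, only the acute value applies: ∠P ≈ 30.23°.
Then ∠Q = 180° − ∠R − ∠P ≈ 19.77°.
Law of sines gives PR = QP·sin Q/sin R ≈ 15.458.
Area = ½·QP·RQ·sin Q ≈ 136.18.
Semiperimeter s = (35+15.458+23)/2 = 36.729.
Inradius = area/s = 136.18/36.729 ≈ 3.7076.

r ≈ 3.7076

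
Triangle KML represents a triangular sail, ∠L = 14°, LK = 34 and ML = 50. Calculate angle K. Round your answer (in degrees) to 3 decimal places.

140.193

By the law of cosines, KM² = ML² + LK² − 2·ML·LK·cos L = 356.99, so KM ≈ 18.894.
Law of cosines again: cos K = (LK² + KM² − ML²)/(2·LK·KM) ≈ -0.76821, so ∠K ≈ 140.19°.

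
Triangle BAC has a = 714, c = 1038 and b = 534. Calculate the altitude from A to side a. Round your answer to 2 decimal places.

Semiperimeter s = (534 + 714 + 1038)/2 = 1143.
Heron's formula: area = √(1143·609·429·105) ≈ 1.7707e+05.
The altitude from A has length 2·area/a ≈ 496.01.

h_A ≈ 496.01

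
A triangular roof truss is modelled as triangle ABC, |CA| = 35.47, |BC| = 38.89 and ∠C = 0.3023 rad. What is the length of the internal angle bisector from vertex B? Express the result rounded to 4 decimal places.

t_B ≈ 15.2061

By the law of cosines, |AB|² = |BC|² + |CA|² − 2·|BC|·|CA|·cos C = 136.8, so |AB| ≈ 11.696.
Law of cosines again: cos B = (|AB|² + |BC|² − |CA|²)/(2·|AB|·|BC|) ≈ 0.42992, so ∠B ≈ 1.1264 rad.
The bisector from B has length 2·|AB|·|BC|·cos(∠B/2)/(|AB|+|BC|) ≈ 15.206.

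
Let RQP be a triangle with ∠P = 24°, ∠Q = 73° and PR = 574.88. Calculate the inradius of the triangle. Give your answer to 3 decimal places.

The third angle is ∠R = 180° − ∠Q − ∠P = 83.00°.
Law of sines: QP = PR·sin R/sin Q ≈ 596.67.
Law of sines: RQ = PR·sin P/sin Q ≈ 244.51.
Area = ½·PR·QP·sin P ≈ 69758.
Semiperimeter s = (596.67+574.88+244.51)/2 = 708.03.
Inradius = area/s = 69758/708.03 ≈ 98.524.

98.524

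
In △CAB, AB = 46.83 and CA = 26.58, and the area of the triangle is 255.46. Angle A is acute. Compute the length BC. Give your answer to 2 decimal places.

25.09

From area = ½·CA·AB·sin A, we get sin A = 2·area/(CA·AB) ≈ 0.41046.
Taking the acute solution, ∠A ≈ 24.23°.
Law of cosines then gives BC ≈ 25.089.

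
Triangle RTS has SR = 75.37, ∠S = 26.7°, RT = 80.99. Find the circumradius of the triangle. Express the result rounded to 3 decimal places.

90.125

Law of sines: sin T = SR·sin S/RT ≈ 0.41814.
Since RT ≥ SR, only the acute value applies: ∠T ≈ 24.72°.
Then ∠R = 180° − ∠S − ∠T ≈ 128.58°.
Law of sines gives TS = RT·sin R/sin S ≈ 140.9.
Circumradius = RT/(2 sin S) ≈ 90.125.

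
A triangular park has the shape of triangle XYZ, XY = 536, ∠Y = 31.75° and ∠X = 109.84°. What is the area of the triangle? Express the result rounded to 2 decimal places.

area ≈ 114444.96

The third angle is ∠Z = 180° − ∠X − ∠Y = 38.41°.
Law of sines: YZ = XY·sin X/sin Z ≈ 811.52.
Law of sines: ZX = XY·sin Y/sin Z ≈ 453.98.
Area = ½·XY·YZ·sin Y ≈ 1.1444e+05.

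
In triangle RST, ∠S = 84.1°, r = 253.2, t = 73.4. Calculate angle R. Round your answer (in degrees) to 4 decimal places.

By the law of cosines, s² = t² + r² − 2·t·r·cos S = 65677, so s ≈ 256.28.
Law of cosines again: cos R = (s² + t² − r²)/(2·s·t) ≈ 0.18485, so ∠R ≈ 79.35°.

∠R ≈ 79.3475°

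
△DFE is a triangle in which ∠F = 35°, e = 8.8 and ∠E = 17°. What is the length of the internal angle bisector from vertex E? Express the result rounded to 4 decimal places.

The third angle is ∠D = 180° − ∠F − ∠E = 128.00°.
Law of sines: d = e·sin D/sin E ≈ 23.718.
Law of sines: f = e·sin F/sin E ≈ 17.264.
The bisector from E has length 2·d·f·cos(∠E/2)/(d+f) ≈ 19.763.

t_E ≈ 19.7633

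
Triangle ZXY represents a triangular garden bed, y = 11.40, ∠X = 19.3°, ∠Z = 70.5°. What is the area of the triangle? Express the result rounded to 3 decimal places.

The third angle is ∠Y = 180° − ∠Z − ∠X = 90.20°.
Law of sines: z = y·sin Z/sin Y ≈ 10.746.
Law of sines: x = y·sin X/sin Y ≈ 3.7679.
Area = ½·y·z·sin X ≈ 20.245.

20.245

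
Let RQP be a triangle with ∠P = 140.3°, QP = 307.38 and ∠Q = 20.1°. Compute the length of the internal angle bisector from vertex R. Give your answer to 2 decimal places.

The third angle is ∠R = 180° − ∠Q − ∠P = 19.60°.
Law of sines: PR = QP·sin Q/sin R ≈ 314.9.
Law of sines: RQ = QP·sin P/sin R ≈ 585.31.
The bisector from R has length 2·PR·RQ·cos(∠R/2)/(PR+RQ) ≈ 403.52.

t_R ≈ 403.52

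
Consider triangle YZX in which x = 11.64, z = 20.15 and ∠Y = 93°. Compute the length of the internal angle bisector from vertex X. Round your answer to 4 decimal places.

By the law of cosines, y² = z² + x² − 2·z·x·cos Y = 566.06, so y ≈ 23.792.
Law of cosines again: cos X = (y² + z² − x²)/(2·y·z) ≈ 0.87253, so ∠X ≈ 29.25°.
The bisector from X has length 2·y·z·cos(∠X/2)/(y+z) ≈ 21.113.

t_X ≈ 21.1133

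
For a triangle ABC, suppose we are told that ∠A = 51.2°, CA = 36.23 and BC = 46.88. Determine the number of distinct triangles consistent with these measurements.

CA·sin A = 36.23·sin(51.2°) ≈ 28.24.
Since BC ≥ CA, exactly one triangle exists.

1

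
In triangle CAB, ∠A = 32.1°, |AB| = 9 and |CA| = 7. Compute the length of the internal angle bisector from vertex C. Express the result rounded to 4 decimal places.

By the law of cosines, |BC|² = |CA|² + |AB|² − 2·|CA|·|AB|·cos A = 23.263, so |BC| ≈ 4.8231.
Law of cosines again: cos C = (|BC|² + |CA|² − |AB|²)/(2·|BC|·|CA|) ≈ -0.12940, so ∠C ≈ 97.43°.
The bisector from C has length 2·|BC|·|CA|·cos(∠C/2)/(|BC|+|CA|) ≈ 3.7681.

3.7681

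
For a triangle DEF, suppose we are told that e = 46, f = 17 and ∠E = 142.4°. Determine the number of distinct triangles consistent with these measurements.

1

f·sin E = 17·sin(142.4°) ≈ 10.37.
Since ∠E is not acute, a triangle exists only if e > f; here e > f, so there is exactly one triangle.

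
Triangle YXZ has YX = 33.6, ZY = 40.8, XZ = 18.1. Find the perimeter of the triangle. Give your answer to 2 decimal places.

Perimeter = 18.1 + 40.8 + 33.6 = 92.5.

perimeter ≈ 92.50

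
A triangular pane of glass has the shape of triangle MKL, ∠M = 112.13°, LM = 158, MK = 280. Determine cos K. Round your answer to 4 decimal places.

cos K ≈ 0.9183

By the law of cosines, KL² = LM² + MK² − 2·LM·MK·cos M = 1.367e+05, so KL ≈ 369.72.
Law of cosines again: cos K = (MK² + KL² − LM²)/(2·MK·KL) ≈ 0.91831, so ∠K ≈ 23.32°.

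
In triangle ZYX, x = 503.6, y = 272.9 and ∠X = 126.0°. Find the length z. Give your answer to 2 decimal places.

292.22

Law of sines: sin Y = y·sin X/x ≈ 0.43840.
Since x ≥ y, only the acute value applies: ∠Y ≈ 26.00°.
Then ∠Z = 180° − ∠X − ∠Y ≈ 28.00°.
Law of sines gives z = x·sin Z/sin X ≈ 292.22.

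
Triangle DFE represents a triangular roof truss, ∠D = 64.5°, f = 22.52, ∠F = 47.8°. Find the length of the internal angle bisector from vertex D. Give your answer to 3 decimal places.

t_D ≈ 21.154

The third angle is ∠E = 180° − ∠D − ∠F = 67.70°.
Law of sines: d = f·sin D/sin F ≈ 27.438.
Law of sines: e = f·sin E/sin F ≈ 28.126.
The bisector from D has length 2·f·e·cos(∠D/2)/(f+e) ≈ 21.154.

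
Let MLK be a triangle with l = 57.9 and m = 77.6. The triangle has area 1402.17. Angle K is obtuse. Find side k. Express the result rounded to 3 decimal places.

From area = ½·m·l·sin K, we get sin K = 2·area/(m·l) ≈ 0.62415.
Taking the obtuse solution, ∠K ≈ 141.38°.
Law of cosines then gives k ≈ 128.04.

128.043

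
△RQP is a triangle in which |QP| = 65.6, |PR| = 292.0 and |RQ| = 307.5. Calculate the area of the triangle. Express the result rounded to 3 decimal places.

Semiperimeter s = (65.6 + 292 + 307.5)/2 = 332.55.
Heron's formula: area = √(332.55·266.95·40.55·25.05) ≈ 9496.

9496.044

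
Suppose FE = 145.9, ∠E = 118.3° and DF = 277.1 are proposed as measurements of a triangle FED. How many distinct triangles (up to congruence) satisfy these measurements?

FE·sin E = 145.9·sin(118.3°) ≈ 128.5.
Since ∠E is not acute, a triangle exists only if DF > FE; here DF > FE, so there is exactly one triangle.

1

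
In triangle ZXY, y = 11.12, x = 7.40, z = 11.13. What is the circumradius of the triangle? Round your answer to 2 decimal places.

5.90

By the law of cosines, cos Z = (x² + y² − z²) / (2·x·y) ≈ 0.33138, so ∠Z ≈ 70.65°.
Circumradius = z/(2 sin Z) ≈ 5.8983.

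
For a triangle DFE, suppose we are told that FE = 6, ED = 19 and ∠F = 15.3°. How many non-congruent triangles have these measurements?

FE·sin F = 6·sin(15.3°) ≈ 1.583.
Since ED ≥ FE, exactly one triangle exists.

1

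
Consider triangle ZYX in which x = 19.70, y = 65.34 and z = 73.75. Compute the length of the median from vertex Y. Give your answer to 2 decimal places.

Median from Y: ½√(2·x² + 2·z² − y²) ≈ 42.968.

42.97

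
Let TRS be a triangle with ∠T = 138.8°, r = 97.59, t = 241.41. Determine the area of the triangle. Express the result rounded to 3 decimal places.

area ≈ 5118.936

Law of sines: sin R = r·sin T/t ≈ 0.26628.
Since t ≥ r, only the acute value applies: ∠R ≈ 15.44°.
Then ∠S = 180° − ∠T − ∠R ≈ 25.76°.
Law of sines gives s = t·sin S/sin T ≈ 159.27.
Area = ½·t·r·sin S ≈ 5118.9.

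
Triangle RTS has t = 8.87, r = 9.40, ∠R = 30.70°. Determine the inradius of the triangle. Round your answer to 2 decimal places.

2.10

Law of sines: sin T = t·sin R/r ≈ 0.48176.
Since r ≥ t, only the acute value applies: ∠T ≈ 28.80°.
Then ∠S = 180° − ∠R − ∠T ≈ 120.50°.
Law of sines gives s = r·sin S/sin R ≈ 15.864.
Area = ½·r·t·sin S ≈ 35.921.
Semiperimeter p = (9.4+8.87+15.864)/2 = 17.067.
Inradius = area/p = 35.921/17.067 ≈ 2.1047.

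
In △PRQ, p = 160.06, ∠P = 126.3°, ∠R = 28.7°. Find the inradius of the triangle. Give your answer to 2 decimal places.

The third angle is ∠Q = 180° − ∠P − ∠R = 25.00°.
Law of sines: r = p·sin R/sin P ≈ 95.374.
Law of sines: q = p·sin Q/sin P ≈ 83.933.
Area = ½·p·r·sin Q ≈ 3225.8.
Semiperimeter s = (160.06+95.374+83.933)/2 = 169.68.
Inradius = area/s = 3225.8/169.68 ≈ 19.01.

19.01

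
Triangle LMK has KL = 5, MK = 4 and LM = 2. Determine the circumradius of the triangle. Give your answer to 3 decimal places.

R ≈ 2.632

By the law of cosines, cos L = (KL² + LM² − MK²) / (2·KL·LM) ≈ 0.65000, so ∠L ≈ 49.46°.
Circumradius = MK/(2 sin L) ≈ 2.6318.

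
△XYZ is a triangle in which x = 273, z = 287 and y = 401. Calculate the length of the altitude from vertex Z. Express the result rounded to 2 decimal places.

Semiperimeter s = (273 + 401 + 287)/2 = 480.5.
Heron's formula: area = √(480.5·207.5·79.5·193.5) ≈ 39163.
The altitude from Z has length 2·area/z ≈ 272.92.

272.92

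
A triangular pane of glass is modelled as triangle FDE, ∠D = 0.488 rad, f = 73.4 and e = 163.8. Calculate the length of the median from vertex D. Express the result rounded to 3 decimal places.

115.604

By the law of cosines, d² = e² + f² − 2·e·f·cos D = 10979, so d ≈ 104.78.
Median from D: ½√(2·e² + 2·f² − d²) ≈ 115.6.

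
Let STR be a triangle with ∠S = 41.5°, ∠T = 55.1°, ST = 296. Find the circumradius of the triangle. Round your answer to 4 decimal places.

148.9874

The third angle is ∠R = 180° − ∠S − ∠T = 83.40°.
Law of sines: TR = ST·sin S/sin R ≈ 197.44.
Law of sines: RS = ST·sin T/sin R ≈ 244.38.
Circumradius = ST/(2 sin R) ≈ 148.99.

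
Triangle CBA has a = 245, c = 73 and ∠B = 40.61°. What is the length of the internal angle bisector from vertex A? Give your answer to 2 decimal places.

t_A ≈ 48.82

By the law of cosines, b² = a² + c² − 2·a·c·cos B = 38199, so b ≈ 195.45.
Law of cosines again: cos A = (c² + b² − a²)/(2·c·b) ≈ -0.57813, so ∠A ≈ 125.32°.
The bisector from A has length 2·c·b·cos(∠A/2)/(c+b) ≈ 48.82.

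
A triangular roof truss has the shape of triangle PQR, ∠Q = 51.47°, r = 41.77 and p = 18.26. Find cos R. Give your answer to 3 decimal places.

By the law of cosines, q² = r² + p² − 2·r·p·cos Q = 1127.9, so q ≈ 33.585.
Law of cosines again: cos R = (p² + q² − r²)/(2·p·q) ≈ -0.23104, so ∠R ≈ 103.36°.

-0.231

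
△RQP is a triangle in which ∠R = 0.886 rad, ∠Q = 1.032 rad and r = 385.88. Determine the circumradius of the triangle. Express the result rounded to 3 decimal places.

249.100

The third angle is ∠P = π − ∠R − ∠Q = 1.224 rad.
Law of sines: q = r·sin Q/sin R ≈ 427.62.
Law of sines: p = r·sin P/sin R ≈ 468.47.
Circumradius = r/(2 sin R) ≈ 249.1.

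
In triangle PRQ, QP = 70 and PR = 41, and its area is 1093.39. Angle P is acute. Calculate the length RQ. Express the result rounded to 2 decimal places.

From area = ½·QP·PR·sin P, we get sin P = 2·area/(QP·PR) ≈ 0.76194.
Taking the acute solution, ∠P ≈ 49.64°.
Law of cosines then gives RQ ≈ 53.512.

53.51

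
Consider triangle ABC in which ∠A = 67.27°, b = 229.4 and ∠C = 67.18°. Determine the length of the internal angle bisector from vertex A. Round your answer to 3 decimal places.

215.268

The third angle is ∠B = 180° − ∠C − ∠A = 45.55°.
Law of sines: a = b·sin A/sin B ≈ 296.39.
Law of sines: c = b·sin C/sin B ≈ 296.2.
The bisector from A has length 2·b·c·cos(∠A/2)/(b+c) ≈ 215.27.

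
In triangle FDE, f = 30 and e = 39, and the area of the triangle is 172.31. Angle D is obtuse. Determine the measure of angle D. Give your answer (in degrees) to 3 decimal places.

From area = ½·e·f·sin D, we get sin D = 2·area/(e·f) ≈ 0.29455.
Taking the obtuse solution, ∠D ≈ 162.87°.

∠D ≈ 162.870°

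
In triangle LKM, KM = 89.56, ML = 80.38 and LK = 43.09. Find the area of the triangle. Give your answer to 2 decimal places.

Semiperimeter s = (89.56 + 80.38 + 43.09)/2 = 106.52.
Heron's formula: area = √(106.52·16.955·26.135·63.425) ≈ 1730.2.

area ≈ 1730.20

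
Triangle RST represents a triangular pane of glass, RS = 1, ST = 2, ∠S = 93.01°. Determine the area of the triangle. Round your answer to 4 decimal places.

area ≈ 0.9986

Area = ½·RS·ST·sin S ≈ 0.99862.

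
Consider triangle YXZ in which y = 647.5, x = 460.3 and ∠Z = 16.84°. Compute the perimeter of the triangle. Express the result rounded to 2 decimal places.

1353.98

By the law of cosines, z² = y² + x² − 2·y·x·cos Z = 60606, so z ≈ 246.18.
Semiperimeter s = (647.5+460.3+246.18)/2 = 676.99.
Perimeter = 647.5 + 460.3 + 246.18 = 1354.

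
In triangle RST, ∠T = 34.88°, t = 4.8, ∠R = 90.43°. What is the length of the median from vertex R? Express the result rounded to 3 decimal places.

4.167

The third angle is ∠S = 180° − ∠T − ∠R = 54.69°.
Law of sines: r = t·sin R/sin T ≈ 8.3934.
Law of sines: s = t·sin S/sin T ≈ 6.8495.
Median from R: ½√(2·s² + 2·t² − r²) ≈ 4.1672.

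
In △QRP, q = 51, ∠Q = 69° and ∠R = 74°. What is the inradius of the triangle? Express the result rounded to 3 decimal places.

The third angle is ∠P = 180° − ∠Q − ∠R = 37.00°.
Law of sines: r = q·sin R/sin Q ≈ 52.512.
Law of sines: p = q·sin P/sin Q ≈ 32.876.
Area = ½·q·r·sin P ≈ 805.87.
Semiperimeter s = (51+52.512+32.876)/2 = 68.194.
Inradius = area/s = 805.87/68.194 ≈ 11.817.

11.817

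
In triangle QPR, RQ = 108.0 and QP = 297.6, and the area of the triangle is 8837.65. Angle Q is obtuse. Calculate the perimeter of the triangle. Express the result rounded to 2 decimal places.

perimeter ≈ 797.92

From area = ½·RQ·QP·sin Q, we get sin Q = 2·area/(RQ·QP) ≈ 0.54993.
Taking the obtuse solution, ∠Q ≈ 146.64°.
Law of cosines then gives PR ≈ 392.32.
Perimeter = 392.32 + 108 + 297.6 = 797.92.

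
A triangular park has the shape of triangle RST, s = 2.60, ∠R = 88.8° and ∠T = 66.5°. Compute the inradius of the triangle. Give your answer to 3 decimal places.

The third angle is ∠S = 180° − ∠T − ∠R = 24.70°.
Law of sines: r = s·sin R/sin S ≈ 6.2207.
Law of sines: t = s·sin T/sin S ≈ 5.706.
Area = ½·s·r·sin T ≈ 7.4162.
Semiperimeter p = (6.2207+2.6+5.706)/2 = 7.2634.
Inradius = area/p = 7.4162/7.2634 ≈ 1.021.

1.021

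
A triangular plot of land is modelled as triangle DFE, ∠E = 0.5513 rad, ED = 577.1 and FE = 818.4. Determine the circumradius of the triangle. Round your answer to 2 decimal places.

R ≈ 424.94

By the law of cosines, DF² = FE² + ED² − 2·FE·ED·cos E = 1.9817e+05, so DF ≈ 445.17.
Area = ½·FE·ED·sin E ≈ 1.2369e+05.
Circumradius = DF/(2 sin E) ≈ 424.94.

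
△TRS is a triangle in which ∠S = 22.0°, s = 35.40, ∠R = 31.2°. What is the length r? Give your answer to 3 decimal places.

48.953

The third angle is ∠T = 180° − ∠R − ∠S = 126.80°.
Law of sines: r = s·sin R/sin S ≈ 48.953.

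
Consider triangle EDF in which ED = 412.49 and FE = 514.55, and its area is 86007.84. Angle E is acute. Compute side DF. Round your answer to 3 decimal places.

431.554

From area = ½·FE·ED·sin E, we get sin E = 2·area/(FE·ED) ≈ 0.81045.
Taking the acute solution, ∠E ≈ 54.14°.
Law of cosines then gives DF ≈ 431.55.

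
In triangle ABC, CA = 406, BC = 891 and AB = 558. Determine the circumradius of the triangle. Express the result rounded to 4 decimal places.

By the law of cosines, cos A = (CA² + AB² − BC²) / (2·CA·AB) ≈ -0.70113, so ∠A ≈ 2.3478 rad.
Circumradius = BC/(2 sin A) ≈ 624.8.

624.7988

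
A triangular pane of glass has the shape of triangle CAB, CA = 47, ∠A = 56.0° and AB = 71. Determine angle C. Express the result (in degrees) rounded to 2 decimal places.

By the law of cosines, BC² = CA² + AB² − 2·CA·AB·cos A = 3517.9, so BC ≈ 59.312.
Law of cosines again: cos C = (BC² + CA² − AB²)/(2·BC·CA) ≈ 0.12303, so ∠C ≈ 82.93°.

∠C ≈ 82.93°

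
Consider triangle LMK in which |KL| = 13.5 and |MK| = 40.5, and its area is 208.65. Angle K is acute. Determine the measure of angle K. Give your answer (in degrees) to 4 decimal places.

From area = ½·|MK|·|KL|·sin K, we get sin K = 2·area/(|MK|·|KL|) ≈ 0.76324.
Taking the acute solution, ∠K ≈ 49.75°.

49.7504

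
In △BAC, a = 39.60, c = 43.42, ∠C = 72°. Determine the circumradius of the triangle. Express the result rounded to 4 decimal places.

R ≈ 22.8272

Law of sines: sin A = a·sin C/c ≈ 0.86738.
Since c ≥ a, only the acute value applies: ∠A ≈ 60.16°.
Then ∠B = 180° − ∠C − ∠A ≈ 47.84°.
Law of sines gives b = c·sin B/sin C ≈ 33.845.
Circumradius = c/(2 sin C) ≈ 22.827.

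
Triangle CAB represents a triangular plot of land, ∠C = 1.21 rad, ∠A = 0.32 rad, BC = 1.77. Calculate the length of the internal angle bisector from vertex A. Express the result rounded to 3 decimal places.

5.368

The third angle is ∠B = π − ∠C − ∠A = 1.612 rad.
Law of sines: AB = BC·sin C/sin A ≈ 5.2645.
Law of sines: CA = BC·sin B/sin A ≈ 5.6221.
The bisector from A has length 2·CA·AB·cos(∠A/2)/(CA+AB) ≈ 5.368.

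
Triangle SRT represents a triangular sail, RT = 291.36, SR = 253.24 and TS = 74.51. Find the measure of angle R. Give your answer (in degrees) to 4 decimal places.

By the law of cosines, cos R = (SR² + RT² − TS²) / (2·SR·RT) ≈ 0.97223, so ∠R ≈ 13.54°.

13.5354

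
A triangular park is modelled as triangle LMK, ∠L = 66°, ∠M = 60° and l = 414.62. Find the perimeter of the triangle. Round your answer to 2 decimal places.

The third angle is ∠K = 180° − ∠L − ∠M = 54.00°.
Law of sines: m = l·sin M/sin L ≈ 393.05.
Law of sines: k = l·sin K/sin L ≈ 367.18.
Semiperimeter s = (414.62+393.05+367.18)/2 = 587.43.
Perimeter = 414.62 + 393.05 + 367.18 = 1174.9.

perimeter ≈ 1174.85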